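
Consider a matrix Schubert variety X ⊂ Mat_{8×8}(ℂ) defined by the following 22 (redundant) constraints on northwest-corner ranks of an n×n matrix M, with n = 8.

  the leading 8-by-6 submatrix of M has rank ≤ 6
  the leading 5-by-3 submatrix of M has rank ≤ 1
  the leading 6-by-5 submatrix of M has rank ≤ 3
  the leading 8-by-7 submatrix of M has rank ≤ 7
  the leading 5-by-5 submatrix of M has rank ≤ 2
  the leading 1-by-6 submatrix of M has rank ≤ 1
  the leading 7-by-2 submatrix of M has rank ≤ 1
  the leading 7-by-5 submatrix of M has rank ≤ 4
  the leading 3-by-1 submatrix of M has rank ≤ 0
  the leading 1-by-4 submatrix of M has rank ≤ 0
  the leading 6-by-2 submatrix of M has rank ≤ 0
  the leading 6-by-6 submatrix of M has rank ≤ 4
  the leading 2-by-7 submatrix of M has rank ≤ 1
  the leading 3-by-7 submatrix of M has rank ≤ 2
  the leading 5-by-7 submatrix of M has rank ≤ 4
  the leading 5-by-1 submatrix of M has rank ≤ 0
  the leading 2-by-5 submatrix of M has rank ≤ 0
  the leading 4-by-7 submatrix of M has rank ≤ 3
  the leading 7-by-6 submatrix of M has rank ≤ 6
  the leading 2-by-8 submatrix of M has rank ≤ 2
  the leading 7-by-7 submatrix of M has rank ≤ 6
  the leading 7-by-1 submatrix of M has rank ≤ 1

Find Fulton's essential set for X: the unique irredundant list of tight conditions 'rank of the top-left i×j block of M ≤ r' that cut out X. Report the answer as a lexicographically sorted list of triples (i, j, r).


The tightest implied rank at each (i,j), from the 22 conditions:

  R[1]: 0 0 0 0 0 1 1 1
  R[2]: 0 0 0 0 0 1 1 2
  R[3]: 0 0 1 1 1 2 2 3
  R[4]: 0 0 1 2 2 3 3 4
  R[5]: 0 0 1 2 2 3 4 5
  R[6]: 0 0 1 2 3 4 5 6
  R[7]: 1 1 2 3 4 5 6 7
  R[8]: 1 2 3 4 5 6 7 8

so w = (6, 8, 3, 4, 7, 5, 1, 2).

Fulton essential set (4 of the 20 Rothe cells):

[(2, 5, 0), (2, 7, 1), (5, 5, 2), (6, 2, 0)]


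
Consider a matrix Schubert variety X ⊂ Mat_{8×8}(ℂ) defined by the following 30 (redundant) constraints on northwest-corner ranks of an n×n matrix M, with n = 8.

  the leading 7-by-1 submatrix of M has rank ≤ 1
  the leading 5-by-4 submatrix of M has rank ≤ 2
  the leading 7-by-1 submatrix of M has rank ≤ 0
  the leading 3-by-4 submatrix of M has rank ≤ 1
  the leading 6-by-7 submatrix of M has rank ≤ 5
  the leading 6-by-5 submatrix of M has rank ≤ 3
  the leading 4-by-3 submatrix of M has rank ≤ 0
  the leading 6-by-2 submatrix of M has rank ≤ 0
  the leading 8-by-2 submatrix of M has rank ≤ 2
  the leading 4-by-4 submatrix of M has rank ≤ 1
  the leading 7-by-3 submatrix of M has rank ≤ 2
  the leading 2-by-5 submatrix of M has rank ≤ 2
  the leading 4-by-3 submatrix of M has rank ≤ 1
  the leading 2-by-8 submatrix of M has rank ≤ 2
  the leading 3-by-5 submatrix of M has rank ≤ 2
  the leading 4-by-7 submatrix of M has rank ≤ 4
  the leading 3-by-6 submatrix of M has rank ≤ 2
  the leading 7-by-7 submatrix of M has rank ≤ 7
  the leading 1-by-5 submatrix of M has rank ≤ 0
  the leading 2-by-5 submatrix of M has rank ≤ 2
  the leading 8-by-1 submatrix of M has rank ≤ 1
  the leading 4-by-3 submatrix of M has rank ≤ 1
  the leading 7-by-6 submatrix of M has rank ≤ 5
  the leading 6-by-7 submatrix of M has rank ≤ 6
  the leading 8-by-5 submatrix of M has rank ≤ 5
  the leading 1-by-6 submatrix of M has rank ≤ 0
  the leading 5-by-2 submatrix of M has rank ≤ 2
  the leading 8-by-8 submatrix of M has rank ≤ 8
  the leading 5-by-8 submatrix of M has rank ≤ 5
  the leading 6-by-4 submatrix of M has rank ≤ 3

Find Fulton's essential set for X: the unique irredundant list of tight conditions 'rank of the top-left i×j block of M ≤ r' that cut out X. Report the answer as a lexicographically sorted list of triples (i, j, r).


Rank table r_w(8×8) implied by the 30 constraints:

  row 1: 0 | 0 | 0 | 0 | 0 | 0 | 1 | 1
  row 2: 0 | 0 | 0 | 1 | 1 | 1 | 2 | 2
  row 3: 0 | 0 | 0 | 1 | 2 | 2 | 3 | 3
  row 4: 0 | 0 | 0 | 1 | 2 | 3 | 4 | 4
  row 5: 0 | 0 | 1 | 2 | 3 | 4 | 5 | 5
  row 6: 0 | 0 | 1 | 2 | 3 | 4 | 5 | 6
  row 7: 0 | 1 | 2 | 3 | 4 | 5 | 6 | 7
  row 8: 1 | 2 | 3 | 4 | 5 | 6 | 7 | 8

giving w = (7, 4, 5, 6, 3, 8, 2, 1) via Δ²R.

Rothe diagram D(w) (20 cells), 4 SE-corners (essential conditions):

[(1, 6, 0), (4, 3, 0), (6, 2, 0), (7, 1, 0)]


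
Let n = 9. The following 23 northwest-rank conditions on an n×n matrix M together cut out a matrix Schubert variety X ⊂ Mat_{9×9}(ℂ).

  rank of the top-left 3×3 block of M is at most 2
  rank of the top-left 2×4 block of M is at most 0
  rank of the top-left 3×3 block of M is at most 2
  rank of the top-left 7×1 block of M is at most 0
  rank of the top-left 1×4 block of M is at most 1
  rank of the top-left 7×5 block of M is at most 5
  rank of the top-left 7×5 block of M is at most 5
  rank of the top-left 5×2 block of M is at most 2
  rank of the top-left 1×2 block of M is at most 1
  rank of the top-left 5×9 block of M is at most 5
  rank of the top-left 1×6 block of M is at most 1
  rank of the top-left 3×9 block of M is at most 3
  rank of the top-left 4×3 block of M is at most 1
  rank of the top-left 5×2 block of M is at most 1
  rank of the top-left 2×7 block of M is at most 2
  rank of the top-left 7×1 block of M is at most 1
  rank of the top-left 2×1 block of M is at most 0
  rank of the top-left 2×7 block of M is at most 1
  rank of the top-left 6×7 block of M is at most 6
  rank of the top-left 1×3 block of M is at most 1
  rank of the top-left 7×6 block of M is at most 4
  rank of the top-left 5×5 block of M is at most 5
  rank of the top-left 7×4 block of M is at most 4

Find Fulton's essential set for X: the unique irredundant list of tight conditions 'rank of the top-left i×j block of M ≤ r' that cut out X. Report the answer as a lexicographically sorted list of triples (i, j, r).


Computing R[i][j] = min implied NW-rank bound (n=9, 23 conditions):

  row 1: 0 0 0 0 1 1 1 1 1
  row 2: 0 0 0 0 1 1 1 2 2
  row 3: 0 1 1 1 2 2 2 3 3
  row 4: 0 1 1 2 3 3 3 4 4
  row 5: 0 1 2 3 4 4 4 5 5
  row 6: 0 1 2 3 4 4 5 6 6
  row 7: 0 1 2 3 4 4 5 6 7
  row 8: 1 2 3 4 5 5 6 7 8
  row 9: 1 2 3 4 5 6 7 8 9

so w = (5, 8, 2, 4, 3, 7, 9, 1, 6).

Rothe diagram D(w) (18 cells), 5 SE-corners (essential conditions):

[(2, 4, 0), (2, 7, 1), (4, 3, 1), (7, 1, 0), (7, 6, 4)]


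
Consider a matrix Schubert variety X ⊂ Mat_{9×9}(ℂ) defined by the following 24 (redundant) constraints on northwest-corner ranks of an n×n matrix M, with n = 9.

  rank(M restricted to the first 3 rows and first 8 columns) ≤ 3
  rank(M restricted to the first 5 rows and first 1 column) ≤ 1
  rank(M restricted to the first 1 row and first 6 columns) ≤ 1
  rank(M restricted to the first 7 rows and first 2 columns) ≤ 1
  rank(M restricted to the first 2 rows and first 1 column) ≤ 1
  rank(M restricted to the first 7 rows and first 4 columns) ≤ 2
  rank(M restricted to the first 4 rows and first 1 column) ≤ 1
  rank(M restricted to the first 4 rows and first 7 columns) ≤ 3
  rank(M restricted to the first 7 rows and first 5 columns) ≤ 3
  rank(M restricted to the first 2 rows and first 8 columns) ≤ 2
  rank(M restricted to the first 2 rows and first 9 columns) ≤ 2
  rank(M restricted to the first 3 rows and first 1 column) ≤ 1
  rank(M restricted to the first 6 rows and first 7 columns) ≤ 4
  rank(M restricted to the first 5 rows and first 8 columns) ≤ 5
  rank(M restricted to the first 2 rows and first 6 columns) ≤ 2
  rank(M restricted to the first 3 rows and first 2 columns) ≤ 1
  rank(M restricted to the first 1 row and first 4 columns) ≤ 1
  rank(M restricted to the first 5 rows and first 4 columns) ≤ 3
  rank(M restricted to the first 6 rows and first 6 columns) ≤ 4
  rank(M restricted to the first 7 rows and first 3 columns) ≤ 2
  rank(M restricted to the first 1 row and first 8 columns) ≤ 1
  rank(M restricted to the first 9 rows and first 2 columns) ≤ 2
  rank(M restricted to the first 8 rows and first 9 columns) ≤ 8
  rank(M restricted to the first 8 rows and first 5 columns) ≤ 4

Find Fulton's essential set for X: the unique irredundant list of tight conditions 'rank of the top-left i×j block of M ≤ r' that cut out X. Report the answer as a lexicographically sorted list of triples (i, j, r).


Computing R[i][j] = min implied NW-rank bound (n=9, 24 conditions):

  1 1 1 1 1 1 1 1 1
  1 1 2 2 2 2 2 2 2
  1 1 2 2 3 3 3 3 3
  1 1 2 2 3 3 3 4 4
  1 1 2 2 3 4 4 5 5
  1 1 2 2 3 4 4 5 6
  1 1 2 2 3 4 5 6 7
  1 2 3 3 4 5 6 7 8
  1 2 3 4 5 6 7 8 9

the unique w with this rank table is (1, 3, 5, 8, 6, 9, 7, 2, 4).

|D(w)|=14, |Ess(w)|=4:

[(4, 7, 3), (6, 7, 4), (7, 2, 1), (7, 4, 2)]


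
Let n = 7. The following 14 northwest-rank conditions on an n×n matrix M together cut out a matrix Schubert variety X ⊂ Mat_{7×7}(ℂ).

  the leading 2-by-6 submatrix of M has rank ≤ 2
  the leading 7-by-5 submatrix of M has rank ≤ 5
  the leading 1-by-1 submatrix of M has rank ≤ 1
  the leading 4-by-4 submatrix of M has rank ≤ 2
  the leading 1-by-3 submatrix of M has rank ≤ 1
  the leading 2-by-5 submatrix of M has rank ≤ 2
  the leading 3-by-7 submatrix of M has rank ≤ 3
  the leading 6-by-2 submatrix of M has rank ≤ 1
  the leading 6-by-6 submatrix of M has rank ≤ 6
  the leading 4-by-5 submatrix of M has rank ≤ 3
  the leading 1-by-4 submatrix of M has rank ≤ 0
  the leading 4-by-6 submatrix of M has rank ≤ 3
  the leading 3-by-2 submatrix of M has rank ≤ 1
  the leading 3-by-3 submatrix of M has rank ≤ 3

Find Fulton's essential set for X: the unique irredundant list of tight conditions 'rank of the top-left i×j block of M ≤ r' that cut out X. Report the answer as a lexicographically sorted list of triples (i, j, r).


Rank table r_w(7×7) implied by the 14 constraints:

  R[1]: 0 | 0 | 0 | 0 | 1 | 1 | 1
  R[2]: 1 | 1 | 1 | 1 | 2 | 2 | 2
  R[3]: 1 | 1 | 2 | 2 | 3 | 3 | 3
  R[4]: 1 | 1 | 2 | 2 | 3 | 3 | 4
  R[5]: 1 | 1 | 2 | 3 | 4 | 4 | 5
  R[6]: 1 | 1 | 2 | 3 | 4 | 5 | 6
  R[7]: 1 | 2 | 3 | 4 | 5 | 6 | 7

so w = (5, 1, 3, 7, 4, 6, 2).

Rothe diagram D(w) (10 cells), 4 SE-corners (essential conditions):

[(1, 4, 0), (4, 4, 2), (4, 6, 3), (6, 2, 1)]


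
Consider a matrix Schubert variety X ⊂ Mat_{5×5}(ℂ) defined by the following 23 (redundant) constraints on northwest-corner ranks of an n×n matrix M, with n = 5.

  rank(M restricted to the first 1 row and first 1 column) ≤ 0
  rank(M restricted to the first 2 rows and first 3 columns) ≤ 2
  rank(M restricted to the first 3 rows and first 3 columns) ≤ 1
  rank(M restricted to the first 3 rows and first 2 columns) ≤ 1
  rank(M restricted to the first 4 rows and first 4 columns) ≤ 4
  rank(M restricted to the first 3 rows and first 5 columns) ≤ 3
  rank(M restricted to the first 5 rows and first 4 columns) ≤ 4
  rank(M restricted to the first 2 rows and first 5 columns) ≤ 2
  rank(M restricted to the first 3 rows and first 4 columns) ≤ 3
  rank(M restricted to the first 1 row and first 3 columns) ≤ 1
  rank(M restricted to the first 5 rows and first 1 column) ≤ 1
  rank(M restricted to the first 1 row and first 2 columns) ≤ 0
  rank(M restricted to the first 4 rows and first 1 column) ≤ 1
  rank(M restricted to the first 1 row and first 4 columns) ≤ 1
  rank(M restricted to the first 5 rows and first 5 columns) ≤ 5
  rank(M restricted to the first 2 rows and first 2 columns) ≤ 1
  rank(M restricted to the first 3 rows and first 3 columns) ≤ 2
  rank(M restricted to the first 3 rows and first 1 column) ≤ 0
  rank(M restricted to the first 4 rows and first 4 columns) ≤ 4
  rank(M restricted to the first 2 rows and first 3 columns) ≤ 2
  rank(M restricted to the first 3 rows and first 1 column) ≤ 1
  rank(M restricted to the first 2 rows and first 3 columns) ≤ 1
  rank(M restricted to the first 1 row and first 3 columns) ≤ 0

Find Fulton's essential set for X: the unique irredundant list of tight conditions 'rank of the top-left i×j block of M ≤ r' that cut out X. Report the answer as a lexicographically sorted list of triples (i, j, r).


Rank table r_w(5×5) implied by the 23 constraints:

  row 1: 0 0 0 1 1
  row 2: 0 1 1 2 2
  row 3: 0 1 1 2 3
  row 4: 1 2 2 3 4
  row 5: 1 2 3 4 5

the unique w with this rank table is (4, 2, 5, 1, 3).

Rothe diagram D(w) (6 cells), 3 SE-corners (essential conditions):

[(1, 3, 0), (3, 1, 0), (3, 3, 1)]


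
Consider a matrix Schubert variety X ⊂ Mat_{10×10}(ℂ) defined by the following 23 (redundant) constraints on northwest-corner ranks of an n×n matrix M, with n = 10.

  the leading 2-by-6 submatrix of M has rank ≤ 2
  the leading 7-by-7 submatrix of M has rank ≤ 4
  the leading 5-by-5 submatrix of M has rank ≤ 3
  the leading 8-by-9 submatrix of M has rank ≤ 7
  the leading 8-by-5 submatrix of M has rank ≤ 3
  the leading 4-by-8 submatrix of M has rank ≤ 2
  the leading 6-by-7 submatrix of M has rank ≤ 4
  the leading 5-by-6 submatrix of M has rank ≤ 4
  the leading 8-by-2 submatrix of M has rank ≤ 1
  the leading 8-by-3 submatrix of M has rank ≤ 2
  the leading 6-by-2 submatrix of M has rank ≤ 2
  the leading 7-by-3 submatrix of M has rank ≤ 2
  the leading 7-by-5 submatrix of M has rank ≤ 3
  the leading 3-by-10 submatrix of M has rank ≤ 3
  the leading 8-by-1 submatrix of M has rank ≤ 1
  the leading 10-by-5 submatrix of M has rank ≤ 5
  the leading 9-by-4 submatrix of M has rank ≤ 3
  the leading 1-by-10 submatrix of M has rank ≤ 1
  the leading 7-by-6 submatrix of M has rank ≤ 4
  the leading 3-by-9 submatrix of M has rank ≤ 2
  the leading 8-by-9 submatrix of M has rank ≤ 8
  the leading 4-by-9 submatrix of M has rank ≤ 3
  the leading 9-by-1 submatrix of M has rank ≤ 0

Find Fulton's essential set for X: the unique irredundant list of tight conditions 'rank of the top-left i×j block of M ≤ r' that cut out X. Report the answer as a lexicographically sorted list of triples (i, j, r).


Propagating the 23 rank bounds to every northwest block:

  R[1]: 0, 1, 1, 1, 1, 1, 1, 1, 1, 1
  R[2]: 0, 1, 2, 2, 2, 2, 2, 2, 2, 2
  R[3]: 0, 1, 2, 2, 2, 2, 2, 2, 2, 3
  R[4]: 0, 1, 2, 2, 2, 2, 2, 2, 3, 4
  R[5]: 0, 1, 2, 3, 3, 3, 3, 3, 4, 5
  R[6]: 0, 1, 2, 3, 3, 4, 4, 4, 5, 6
  R[7]: 0, 1, 2, 3, 3, 4, 4, 5, 6, 7
  R[8]: 0, 1, 2, 3, 3, 4, 5, 6, 7, 8
  R[9]: 0, 1, 2, 3, 4, 5, 6, 7, 8, 9
  R[10]: 1, 2, 3, 4, 5, 6, 7, 8, 9, 10

hence w(1..10) = (2, 3, 10, 9, 4, 6, 8, 7, 5, 1).

Rothe diagram D(w) (24 cells), 5 SE-corners (essential conditions):

[(3, 9, 2), (4, 8, 2), (7, 7, 4), (8, 5, 3), (9, 1, 0)]


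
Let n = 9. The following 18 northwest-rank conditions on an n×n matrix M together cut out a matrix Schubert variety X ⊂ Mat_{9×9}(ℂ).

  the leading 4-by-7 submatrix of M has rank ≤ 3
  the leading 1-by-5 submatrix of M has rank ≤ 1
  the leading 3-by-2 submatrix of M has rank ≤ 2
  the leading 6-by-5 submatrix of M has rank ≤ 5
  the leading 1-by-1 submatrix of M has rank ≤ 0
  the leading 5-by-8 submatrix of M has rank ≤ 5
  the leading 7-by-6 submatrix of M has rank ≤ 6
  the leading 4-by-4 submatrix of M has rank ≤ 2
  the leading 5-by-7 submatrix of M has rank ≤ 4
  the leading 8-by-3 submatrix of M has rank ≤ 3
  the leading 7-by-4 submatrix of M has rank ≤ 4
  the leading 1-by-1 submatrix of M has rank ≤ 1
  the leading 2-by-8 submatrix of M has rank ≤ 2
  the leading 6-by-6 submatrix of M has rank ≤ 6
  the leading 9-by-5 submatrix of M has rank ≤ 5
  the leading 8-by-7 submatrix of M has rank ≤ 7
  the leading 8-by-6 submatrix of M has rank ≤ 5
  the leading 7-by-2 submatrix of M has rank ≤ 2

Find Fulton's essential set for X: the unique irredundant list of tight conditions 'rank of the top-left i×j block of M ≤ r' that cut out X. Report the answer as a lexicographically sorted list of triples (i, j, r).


Propagating the 18 rank bounds to every northwest block:

  0 1 1 1 1 1 1 1 1
  1 2 2 2 2 2 2 2 2
  1 2 2 2 3 3 3 3 3
  1 2 2 2 3 3 3 4 4
  1 2 3 3 4 4 4 5 5
  1 2 3 4 5 5 5 6 6
  1 2 3 4 5 5 6 7 7
  1 2 3 4 5 5 6 7 8
  1 2 3 4 5 6 7 8 9

so w = (2, 1, 5, 8, 3, 4, 7, 9, 6).

|D(w)|=9, |Ess(w)|=4:

[(1, 1, 0), (4, 4, 2), (4, 7, 3), (8, 6, 5)]


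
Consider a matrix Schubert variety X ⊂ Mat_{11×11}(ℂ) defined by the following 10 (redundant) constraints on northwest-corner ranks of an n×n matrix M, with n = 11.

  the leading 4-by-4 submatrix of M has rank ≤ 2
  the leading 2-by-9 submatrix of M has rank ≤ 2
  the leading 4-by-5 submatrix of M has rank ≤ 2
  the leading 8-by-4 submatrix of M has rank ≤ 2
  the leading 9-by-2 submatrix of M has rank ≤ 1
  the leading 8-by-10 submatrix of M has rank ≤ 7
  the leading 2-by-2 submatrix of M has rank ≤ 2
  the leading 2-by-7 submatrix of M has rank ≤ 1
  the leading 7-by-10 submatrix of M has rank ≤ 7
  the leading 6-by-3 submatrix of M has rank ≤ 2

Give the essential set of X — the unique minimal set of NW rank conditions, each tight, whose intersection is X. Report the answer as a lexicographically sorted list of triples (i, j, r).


Propagating the 10 rank bounds to every northwest block:

  i=1: 1, 1, 1, 1, 1, 1, 1, 1, 1, 1, 1
  i=2: 1, 1, 1, 1, 1, 1, 1, 2, 2, 2, 2
  i=3: 1, 1, 2, 2, 2, 2, 2, 3, 3, 3, 3
  i=4: 1, 1, 2, 2, 2, 3, 3, 4, 4, 4, 4
  i=5: 1, 1, 2, 2, 3, 4, 4, 5, 5, 5, 5
  i=6: 1, 1, 2, 2, 3, 4, 5, 6, 6, 6, 6
  i=7: 1, 1, 2, 2, 3, 4, 5, 6, 7, 7, 7
  i=8: 1, 1, 2, 2, 3, 4, 5, 6, 7, 7, 8
  i=9: 1, 1, 2, 3, 4, 5, 6, 7, 8, 8, 9
  i=10: 1, 2, 3, 4, 5, 6, 7, 8, 9, 9, 10
  i=11: 1, 2, 3, 4, 5, 6, 7, 8, 9, 10, 11

the unique w with this rank table is (1, 8, 3, 6, 5, 7, 9, 11, 4, 2, 10).

|D(w)|=20, |Ess(w)|=5:

[(2, 7, 1), (4, 5, 2), (8, 4, 2), (8, 10, 7), (9, 2, 1)]


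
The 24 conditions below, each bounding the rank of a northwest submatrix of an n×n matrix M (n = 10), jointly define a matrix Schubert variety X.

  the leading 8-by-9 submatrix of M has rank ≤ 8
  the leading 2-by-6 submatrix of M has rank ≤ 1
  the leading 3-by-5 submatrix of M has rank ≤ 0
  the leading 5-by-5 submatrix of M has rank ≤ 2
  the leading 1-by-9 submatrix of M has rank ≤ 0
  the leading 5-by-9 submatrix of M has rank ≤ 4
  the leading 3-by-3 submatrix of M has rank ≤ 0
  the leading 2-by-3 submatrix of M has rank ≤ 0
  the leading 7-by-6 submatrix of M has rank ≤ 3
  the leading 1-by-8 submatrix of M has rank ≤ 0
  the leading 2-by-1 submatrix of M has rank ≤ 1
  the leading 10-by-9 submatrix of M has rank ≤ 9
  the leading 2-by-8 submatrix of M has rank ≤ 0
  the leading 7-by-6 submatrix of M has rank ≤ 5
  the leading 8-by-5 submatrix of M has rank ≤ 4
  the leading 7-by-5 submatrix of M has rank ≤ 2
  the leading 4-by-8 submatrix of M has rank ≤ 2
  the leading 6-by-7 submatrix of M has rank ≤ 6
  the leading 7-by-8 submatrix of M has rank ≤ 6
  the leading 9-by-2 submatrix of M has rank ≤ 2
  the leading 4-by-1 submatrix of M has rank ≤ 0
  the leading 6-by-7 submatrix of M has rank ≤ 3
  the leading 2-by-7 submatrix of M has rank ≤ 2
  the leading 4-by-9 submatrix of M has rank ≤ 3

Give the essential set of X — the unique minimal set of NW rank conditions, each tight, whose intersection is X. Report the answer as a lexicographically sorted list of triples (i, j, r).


Propagating the 24 rank bounds to every northwest block:

  row 1: 0 | 0 | 0 | 0 | 0 | 0 | 0 | 0 | 0 | 1
  row 2: 0 | 0 | 0 | 0 | 0 | 0 | 0 | 0 | 1 | 2
  row 3: 0 | 0 | 0 | 0 | 0 | 1 | 1 | 1 | 2 | 3
  row 4: 0 | 1 | 1 | 1 | 1 | 2 | 2 | 2 | 3 | 4
  row 5: 1 | 2 | 2 | 2 | 2 | 3 | 3 | 3 | 4 | 5
  row 6: 1 | 2 | 2 | 2 | 2 | 3 | 3 | 4 | 5 | 6
  row 7: 1 | 2 | 2 | 2 | 2 | 3 | 4 | 5 | 6 | 7
  row 8: 1 | 2 | 3 | 3 | 3 | 4 | 5 | 6 | 7 | 8
  row 9: 1 | 2 | 3 | 4 | 4 | 5 | 6 | 7 | 8 | 9
  row 10: 1 | 2 | 3 | 4 | 5 | 6 | 7 | 8 | 9 | 10

reading off 1-entries of Δ²R: w = (10, 9, 6, 2, 1, 8, 7, 3, 4, 5).

6 SE-corners of the 30-cell Rothe diagram give Ess(w):

[(1, 9, 0), (2, 8, 0), (3, 5, 0), (4, 1, 0), (6, 7, 3), (7, 5, 2)]


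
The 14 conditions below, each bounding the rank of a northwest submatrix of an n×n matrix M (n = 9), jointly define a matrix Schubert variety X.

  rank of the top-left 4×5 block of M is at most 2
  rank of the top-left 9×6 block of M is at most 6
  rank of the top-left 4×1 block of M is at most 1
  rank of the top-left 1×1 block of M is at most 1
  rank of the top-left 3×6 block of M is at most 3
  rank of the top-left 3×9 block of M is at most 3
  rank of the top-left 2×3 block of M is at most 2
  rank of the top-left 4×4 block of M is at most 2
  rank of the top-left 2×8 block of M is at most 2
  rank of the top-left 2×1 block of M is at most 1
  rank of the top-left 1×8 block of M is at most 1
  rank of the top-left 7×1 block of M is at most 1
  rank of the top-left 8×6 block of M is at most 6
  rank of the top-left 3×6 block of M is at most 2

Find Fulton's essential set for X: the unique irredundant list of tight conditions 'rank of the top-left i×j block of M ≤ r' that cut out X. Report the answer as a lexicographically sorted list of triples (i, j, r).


Computing R[i][j] = min implied NW-rank bound (n=9, 14 conditions):

  i=1: 1  1  1  1  1  1  1  1  1
  i=2: 1  2  2  2  2  2  2  2  2
  i=3: 1  2  2  2  2  2  3  3  3
  i=4: 1  2  2  2  2  3  4  4  4
  i=5: 1  2  3  3  3  4  5  5  5
  i=6: 1  2  3  4  4  5  6  6  6
  i=7: 1  2  3  4  5  6  7  7  7
  i=8: 1  2  3  4  5  6  7  8  8
  i=9: 1  2  3  4  5  6  7  8  9

the unique w with this rank table is (1, 2, 7, 6, 3, 4, 5, 8, 9).

ℓ(w)=7; the 2 essential cells (i,j,r):

[(3, 6, 2), (4, 5, 2)]


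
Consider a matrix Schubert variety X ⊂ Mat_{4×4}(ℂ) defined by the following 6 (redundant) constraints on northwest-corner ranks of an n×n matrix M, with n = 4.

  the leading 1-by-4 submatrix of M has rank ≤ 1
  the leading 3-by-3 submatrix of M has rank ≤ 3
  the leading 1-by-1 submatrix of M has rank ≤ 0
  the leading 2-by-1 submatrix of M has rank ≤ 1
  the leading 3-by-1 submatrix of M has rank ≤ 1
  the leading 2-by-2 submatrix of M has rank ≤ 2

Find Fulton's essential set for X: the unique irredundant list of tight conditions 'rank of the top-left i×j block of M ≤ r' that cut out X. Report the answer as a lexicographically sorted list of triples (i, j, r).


Recovering R(i,j) via the rank-extension bound from the 6 conditions:

  row 1: 0, 1, 1, 1
  row 2: 1, 2, 2, 2
  row 3: 1, 2, 3, 3
  row 4: 1, 2, 3, 4

giving w = (2, 1, 3, 4) via Δ²R.

|D(w)|=1, |Ess(w)|=1:

[(1, 1, 0)]


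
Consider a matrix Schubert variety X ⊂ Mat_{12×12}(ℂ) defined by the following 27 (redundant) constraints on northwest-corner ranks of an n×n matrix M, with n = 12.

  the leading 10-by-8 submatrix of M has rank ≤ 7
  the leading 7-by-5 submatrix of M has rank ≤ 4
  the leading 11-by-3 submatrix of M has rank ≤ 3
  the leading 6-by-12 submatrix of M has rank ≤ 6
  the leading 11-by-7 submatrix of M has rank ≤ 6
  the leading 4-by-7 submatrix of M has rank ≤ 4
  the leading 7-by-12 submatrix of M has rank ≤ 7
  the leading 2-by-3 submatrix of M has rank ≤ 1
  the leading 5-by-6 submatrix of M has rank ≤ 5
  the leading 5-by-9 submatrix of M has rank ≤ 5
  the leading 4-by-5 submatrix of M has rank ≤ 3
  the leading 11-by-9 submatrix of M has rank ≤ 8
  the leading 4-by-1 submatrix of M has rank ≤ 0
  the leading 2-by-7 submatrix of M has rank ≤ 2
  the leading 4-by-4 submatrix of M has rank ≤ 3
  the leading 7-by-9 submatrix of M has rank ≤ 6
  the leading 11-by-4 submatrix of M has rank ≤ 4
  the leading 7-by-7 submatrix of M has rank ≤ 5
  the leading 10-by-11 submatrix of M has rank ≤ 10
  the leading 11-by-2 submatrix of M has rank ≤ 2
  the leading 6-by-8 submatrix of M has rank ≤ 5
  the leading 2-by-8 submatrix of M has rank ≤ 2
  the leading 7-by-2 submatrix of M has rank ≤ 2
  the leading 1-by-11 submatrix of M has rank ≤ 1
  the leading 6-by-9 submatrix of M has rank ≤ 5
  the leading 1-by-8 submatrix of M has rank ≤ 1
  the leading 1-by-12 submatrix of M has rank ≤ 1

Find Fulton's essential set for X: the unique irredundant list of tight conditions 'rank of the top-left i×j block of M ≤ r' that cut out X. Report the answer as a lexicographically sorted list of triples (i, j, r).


Propagating the 27 rank bounds to every northwest block:

  0 1 1 1 1 1 1 1 1 1 1 1
  0 1 1 2 2 2 2 2 2 2 2 2
  0 1 2 3 3 3 3 3 3 3 3 3
  0 1 2 3 3 4 4 4 4 4 4 4
  1 2 3 4 4 5 5 5 5 5 5 5
  1 2 3 4 4 5 5 5 5 6 6 6
  1 2 3 4 4 5 5 6 6 7 7 7
  1 2 3 4 5 6 6 7 7 8 8 8
  1 2 3 4 5 6 6 7 8 9 9 9
  1 2 3 4 5 6 6 7 8 9 10 10
  1 2 3 4 5 6 6 7 8 9 10 11
  1 2 3 4 5 6 7 8 9 10 11 12

hence w(1..12) = (2, 4, 3, 6, 1, 10, 8, 5, 9, 11, 12, 7).

Rothe diagram D(w) (15 cells), 7 SE-corners (essential conditions):

[(2, 3, 1), (4, 1, 0), (4, 5, 3), (6, 9, 5), (7, 5, 4), (7, 7, 5), (11, 7, 6)]


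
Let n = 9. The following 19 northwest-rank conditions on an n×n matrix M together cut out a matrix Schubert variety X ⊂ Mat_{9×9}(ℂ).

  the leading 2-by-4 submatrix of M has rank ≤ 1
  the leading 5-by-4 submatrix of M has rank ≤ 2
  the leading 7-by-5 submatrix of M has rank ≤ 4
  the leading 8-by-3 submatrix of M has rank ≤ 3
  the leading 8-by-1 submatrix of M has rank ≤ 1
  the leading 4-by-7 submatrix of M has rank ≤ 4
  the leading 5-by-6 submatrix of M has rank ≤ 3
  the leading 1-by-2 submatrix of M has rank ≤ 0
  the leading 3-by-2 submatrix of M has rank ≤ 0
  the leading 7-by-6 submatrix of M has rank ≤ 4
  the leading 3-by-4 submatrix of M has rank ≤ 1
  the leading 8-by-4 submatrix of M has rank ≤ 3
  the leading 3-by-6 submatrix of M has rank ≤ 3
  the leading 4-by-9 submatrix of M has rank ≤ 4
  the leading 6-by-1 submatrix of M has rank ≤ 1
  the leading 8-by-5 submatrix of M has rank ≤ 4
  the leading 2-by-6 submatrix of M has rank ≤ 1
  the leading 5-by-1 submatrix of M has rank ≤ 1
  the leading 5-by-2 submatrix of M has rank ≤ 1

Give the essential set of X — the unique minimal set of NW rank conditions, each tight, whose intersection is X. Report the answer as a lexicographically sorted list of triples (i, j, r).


Computing R[i][j] = min implied NW-rank bound (n=9, 19 conditions):

  R[1]: 0  0  1  1  1  1  1  1  1
  R[2]: 0  0  1  1  1  1  2  2  2
  R[3]: 0  0  1  1  2  2  3  3  3
  R[4]: 1  1  2  2  3  3  4  4  4
  R[5]: 1  1  2  2  3  3  4  5  5
  R[6]: 1  2  3  3  4  4  5  6  6
  R[7]: 1  2  3  3  4  4  5  6  7
  R[8]: 1  2  3  3  4  5  6  7  8
  R[9]: 1  2  3  4  5  6  7  8  9

the unique w with this rank table is (3, 7, 5, 1, 8, 2, 9, 6, 4).

8 SE-corners of the 16-cell Rothe diagram give Ess(w):

[(2, 6, 1), (3, 2, 0), (3, 4, 1), (5, 2, 1), (5, 4, 2), (5, 6, 3), (7, 6, 4), (8, 4, 3)]


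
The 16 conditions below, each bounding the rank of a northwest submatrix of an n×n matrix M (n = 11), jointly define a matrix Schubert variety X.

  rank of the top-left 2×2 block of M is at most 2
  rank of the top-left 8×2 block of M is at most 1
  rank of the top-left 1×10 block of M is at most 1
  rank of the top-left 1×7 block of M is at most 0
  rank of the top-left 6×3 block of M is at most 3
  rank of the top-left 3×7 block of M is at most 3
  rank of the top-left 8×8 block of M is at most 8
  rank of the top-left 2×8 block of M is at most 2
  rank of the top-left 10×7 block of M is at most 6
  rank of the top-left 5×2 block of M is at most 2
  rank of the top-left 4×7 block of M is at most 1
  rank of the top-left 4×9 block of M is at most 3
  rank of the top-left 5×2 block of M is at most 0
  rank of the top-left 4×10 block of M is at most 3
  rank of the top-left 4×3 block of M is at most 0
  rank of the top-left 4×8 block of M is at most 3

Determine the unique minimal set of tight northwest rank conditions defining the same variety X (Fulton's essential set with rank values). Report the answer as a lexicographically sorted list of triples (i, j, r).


Recovering R(i,j) via the rank-extension bound from the 16 conditions:

  R[1]: 0 | 0 | 0 | 0 | 0 | 0 | 0 | 1 | 1 | 1 | 1
  R[2]: 0 | 0 | 0 | 1 | 1 | 1 | 1 | 2 | 2 | 2 | 2
  R[3]: 0 | 0 | 0 | 1 | 1 | 1 | 1 | 2 | 3 | 3 | 3
  R[4]: 0 | 0 | 0 | 1 | 1 | 1 | 1 | 2 | 3 | 3 | 4
  R[5]: 0 | 0 | 1 | 2 | 2 | 2 | 2 | 3 | 4 | 4 | 5
  R[6]: 1 | 1 | 2 | 3 | 3 | 3 | 3 | 4 | 5 | 5 | 6
  R[7]: 1 | 1 | 2 | 3 | 4 | 4 | 4 | 5 | 6 | 6 | 7
  R[8]: 1 | 1 | 2 | 3 | 4 | 5 | 5 | 6 | 7 | 7 | 8
  R[9]: 1 | 2 | 3 | 4 | 5 | 6 | 6 | 7 | 8 | 8 | 9
  R[10]: 1 | 2 | 3 | 4 | 5 | 6 | 6 | 7 | 8 | 9 | 10
  R[11]: 1 | 2 | 3 | 4 | 5 | 6 | 7 | 8 | 9 | 10 | 11

second differences of R give the permutation w = (8, 4, 9, 11, 3, 1, 5, 6, 2, 10, 7).

D(w) has 28 cells with 7 SE-corners; essential set:

[(1, 7, 0), (4, 3, 0), (4, 7, 1), (4, 10, 3), (5, 2, 0), (8, 2, 1), (10, 7, 6)]


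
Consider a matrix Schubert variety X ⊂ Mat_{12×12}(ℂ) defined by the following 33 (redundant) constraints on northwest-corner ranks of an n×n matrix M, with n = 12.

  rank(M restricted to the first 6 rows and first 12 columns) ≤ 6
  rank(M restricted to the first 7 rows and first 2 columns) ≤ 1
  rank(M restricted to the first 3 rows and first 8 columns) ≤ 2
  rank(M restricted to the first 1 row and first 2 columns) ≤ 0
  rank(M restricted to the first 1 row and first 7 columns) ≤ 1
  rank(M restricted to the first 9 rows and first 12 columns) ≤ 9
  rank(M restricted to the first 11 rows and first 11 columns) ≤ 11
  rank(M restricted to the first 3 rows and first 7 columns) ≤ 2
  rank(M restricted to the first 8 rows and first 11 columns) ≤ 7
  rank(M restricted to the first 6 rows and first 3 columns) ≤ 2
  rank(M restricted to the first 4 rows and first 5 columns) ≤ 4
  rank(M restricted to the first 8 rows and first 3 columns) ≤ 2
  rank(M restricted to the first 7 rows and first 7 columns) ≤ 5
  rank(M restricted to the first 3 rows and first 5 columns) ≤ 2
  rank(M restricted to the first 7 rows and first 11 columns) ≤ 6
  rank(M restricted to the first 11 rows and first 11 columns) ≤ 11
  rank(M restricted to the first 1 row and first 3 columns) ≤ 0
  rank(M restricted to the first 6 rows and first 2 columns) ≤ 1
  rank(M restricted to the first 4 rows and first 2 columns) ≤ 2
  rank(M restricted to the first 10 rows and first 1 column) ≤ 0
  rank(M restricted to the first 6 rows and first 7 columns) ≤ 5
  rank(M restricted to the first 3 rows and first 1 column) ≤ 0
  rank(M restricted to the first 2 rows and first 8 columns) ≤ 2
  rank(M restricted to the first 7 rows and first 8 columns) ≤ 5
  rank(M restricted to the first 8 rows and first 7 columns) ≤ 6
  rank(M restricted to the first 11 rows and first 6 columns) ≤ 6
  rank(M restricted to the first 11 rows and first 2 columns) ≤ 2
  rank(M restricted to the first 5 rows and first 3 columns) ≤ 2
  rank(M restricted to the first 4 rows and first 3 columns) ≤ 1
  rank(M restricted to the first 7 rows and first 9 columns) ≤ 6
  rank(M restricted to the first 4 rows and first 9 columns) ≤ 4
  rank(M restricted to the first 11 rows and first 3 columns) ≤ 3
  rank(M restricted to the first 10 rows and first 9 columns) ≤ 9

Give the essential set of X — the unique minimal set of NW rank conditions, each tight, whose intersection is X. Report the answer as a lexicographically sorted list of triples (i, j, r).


Recovering R(i,j) via the rank-extension bound from the 33 conditions:

  row 1: 0  0  0  1  1  1  1  1  1  1  1  1
  row 2: 0  1  1  2  2  2  2  2  2  2  2  2
  row 3: 0  1  1  2  2  2  2  2  3  3  3  3
  row 4: 0  1  1  2  3  3  3  3  4  4  4  4
  row 5: 0  1  2  3  4  4  4  4  5  5  5  5
  row 6: 0  1  2  3  4  5  5  5  6  6  6  6
  row 7: 0  1  2  3  4  5  5  5  6  6  6  7
  row 8: 0  1  2  3  4  5  6  6  7  7  7  8
  row 9: 0  1  2  3  4  5  6  7  8  8  8  9
  row 10: 0  1  2  3  4  5  6  7  8  9  9  10
  row 11: 1  2  3  4  5  6  7  8  9  10  10  11
  row 12: 1  2  3  4  5  6  7  8  9  10  11  12

the unique w with this rank table is (4, 2, 9, 5, 3, 6, 12, 7, 8, 10, 1, 11).

D(w) has 22 cells with 6 SE-corners; essential set:

[(1, 3, 0), (3, 8, 2), (4, 3, 1), (7, 8, 5), (7, 11, 6), (10, 1, 0)]


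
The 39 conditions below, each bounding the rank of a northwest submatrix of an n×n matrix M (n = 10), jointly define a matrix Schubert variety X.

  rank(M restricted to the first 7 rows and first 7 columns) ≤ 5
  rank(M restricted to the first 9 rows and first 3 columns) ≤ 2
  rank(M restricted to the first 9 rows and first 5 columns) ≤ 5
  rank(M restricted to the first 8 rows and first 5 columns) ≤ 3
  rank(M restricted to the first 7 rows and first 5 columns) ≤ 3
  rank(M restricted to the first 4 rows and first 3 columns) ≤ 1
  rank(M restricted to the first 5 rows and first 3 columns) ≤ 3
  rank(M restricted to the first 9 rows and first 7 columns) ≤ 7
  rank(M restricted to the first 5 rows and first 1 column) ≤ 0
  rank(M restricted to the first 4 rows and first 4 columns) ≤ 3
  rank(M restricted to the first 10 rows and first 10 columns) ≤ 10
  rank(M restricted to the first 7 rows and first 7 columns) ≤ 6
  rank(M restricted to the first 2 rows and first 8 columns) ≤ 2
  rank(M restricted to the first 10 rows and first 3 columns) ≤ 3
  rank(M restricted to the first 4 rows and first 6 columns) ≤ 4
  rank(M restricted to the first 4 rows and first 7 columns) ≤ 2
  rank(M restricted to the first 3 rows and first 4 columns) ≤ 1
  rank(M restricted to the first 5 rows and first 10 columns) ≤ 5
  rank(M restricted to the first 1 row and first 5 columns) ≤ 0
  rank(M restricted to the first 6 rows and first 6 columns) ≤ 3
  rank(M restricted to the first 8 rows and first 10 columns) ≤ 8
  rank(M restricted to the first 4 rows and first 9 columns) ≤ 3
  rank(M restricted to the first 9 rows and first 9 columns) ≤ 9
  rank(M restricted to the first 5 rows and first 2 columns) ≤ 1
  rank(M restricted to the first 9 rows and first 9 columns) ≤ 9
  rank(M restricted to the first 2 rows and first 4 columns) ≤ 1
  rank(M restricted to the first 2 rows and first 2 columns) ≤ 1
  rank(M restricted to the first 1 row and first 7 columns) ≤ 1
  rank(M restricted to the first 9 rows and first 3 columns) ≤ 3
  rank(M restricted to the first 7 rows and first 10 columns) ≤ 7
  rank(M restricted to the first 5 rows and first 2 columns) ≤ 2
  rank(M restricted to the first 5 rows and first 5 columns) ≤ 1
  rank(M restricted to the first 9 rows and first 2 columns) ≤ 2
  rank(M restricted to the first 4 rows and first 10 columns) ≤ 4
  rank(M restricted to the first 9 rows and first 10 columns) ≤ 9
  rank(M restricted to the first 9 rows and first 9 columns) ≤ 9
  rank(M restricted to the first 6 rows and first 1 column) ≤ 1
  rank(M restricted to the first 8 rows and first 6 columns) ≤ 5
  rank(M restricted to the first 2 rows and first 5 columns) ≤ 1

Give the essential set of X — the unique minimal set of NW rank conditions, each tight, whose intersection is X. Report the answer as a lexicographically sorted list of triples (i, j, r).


Recovering R(i,j) via the rank-extension bound from the 39 conditions:

  0 | 0 | 0 | 0 | 0 | 1 | 1 | 1 | 1 | 1
  0 | 1 | 1 | 1 | 1 | 2 | 2 | 2 | 2 | 2
  0 | 1 | 1 | 1 | 1 | 2 | 2 | 3 | 3 | 3
  0 | 1 | 1 | 1 | 1 | 2 | 2 | 3 | 3 | 4
  0 | 1 | 1 | 1 | 1 | 2 | 3 | 4 | 4 | 5
  1 | 2 | 2 | 2 | 2 | 3 | 4 | 5 | 5 | 6
  1 | 2 | 2 | 3 | 3 | 4 | 5 | 6 | 6 | 7
  1 | 2 | 2 | 3 | 3 | 4 | 5 | 6 | 7 | 8
  1 | 2 | 2 | 3 | 4 | 5 | 6 | 7 | 8 | 9
  1 | 2 | 3 | 4 | 5 | 6 | 7 | 8 | 9 | 10

hence w(1..10) = (6, 2, 8, 10, 7, 1, 4, 9, 5, 3).

D(w) has 25 cells with 7 SE-corners; essential set:

[(1, 5, 0), (4, 7, 2), (4, 9, 3), (5, 1, 0), (5, 5, 1), (8, 5, 3), (9, 3, 2)]


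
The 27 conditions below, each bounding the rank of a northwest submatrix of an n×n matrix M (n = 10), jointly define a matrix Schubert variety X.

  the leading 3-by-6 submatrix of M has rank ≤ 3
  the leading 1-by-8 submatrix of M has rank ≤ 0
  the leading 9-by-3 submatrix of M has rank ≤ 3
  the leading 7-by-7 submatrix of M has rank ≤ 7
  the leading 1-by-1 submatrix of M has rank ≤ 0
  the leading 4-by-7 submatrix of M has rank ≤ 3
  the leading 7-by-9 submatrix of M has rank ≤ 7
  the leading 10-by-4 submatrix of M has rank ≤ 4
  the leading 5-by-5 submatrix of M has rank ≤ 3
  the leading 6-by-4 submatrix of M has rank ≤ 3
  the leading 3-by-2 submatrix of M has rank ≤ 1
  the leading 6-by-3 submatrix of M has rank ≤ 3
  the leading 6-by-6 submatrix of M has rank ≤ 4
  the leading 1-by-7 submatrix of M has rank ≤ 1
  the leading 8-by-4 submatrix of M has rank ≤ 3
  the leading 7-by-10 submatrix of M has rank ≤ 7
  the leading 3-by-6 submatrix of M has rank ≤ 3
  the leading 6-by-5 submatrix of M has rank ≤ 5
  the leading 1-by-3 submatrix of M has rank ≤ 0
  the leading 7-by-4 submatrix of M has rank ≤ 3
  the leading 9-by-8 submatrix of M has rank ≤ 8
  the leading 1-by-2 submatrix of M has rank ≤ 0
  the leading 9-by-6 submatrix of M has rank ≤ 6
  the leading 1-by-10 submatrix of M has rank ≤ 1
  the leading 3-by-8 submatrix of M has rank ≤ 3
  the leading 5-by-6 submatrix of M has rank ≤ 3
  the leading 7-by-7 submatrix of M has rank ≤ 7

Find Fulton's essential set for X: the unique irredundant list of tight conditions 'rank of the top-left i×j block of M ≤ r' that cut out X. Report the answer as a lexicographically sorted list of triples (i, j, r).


Reconstructing r_w from the 27 given conditions:

  row 1: 0, 0, 0, 0, 0, 0, 0, 0, 1, 1
  row 2: 1, 1, 1, 1, 1, 1, 1, 1, 2, 2
  row 3: 1, 1, 2, 2, 2, 2, 2, 2, 3, 3
  row 4: 1, 2, 3, 3, 3, 3, 3, 3, 4, 4
  row 5: 1, 2, 3, 3, 3, 3, 4, 4, 5, 5
  row 6: 1, 2, 3, 3, 4, 4, 5, 5, 6, 6
  row 7: 1, 2, 3, 3, 4, 5, 6, 6, 7, 7
  row 8: 1, 2, 3, 3, 4, 5, 6, 7, 8, 8
  row 9: 1, 2, 3, 4, 5, 6, 7, 8, 9, 9
  row 10: 1, 2, 3, 4, 5, 6, 7, 8, 9, 10

so w = (9, 1, 3, 2, 7, 5, 6, 8, 4, 10).

ℓ(w)=15; the 4 essential cells (i,j,r):

[(1, 8, 0), (3, 2, 1), (5, 6, 3), (8, 4, 3)]


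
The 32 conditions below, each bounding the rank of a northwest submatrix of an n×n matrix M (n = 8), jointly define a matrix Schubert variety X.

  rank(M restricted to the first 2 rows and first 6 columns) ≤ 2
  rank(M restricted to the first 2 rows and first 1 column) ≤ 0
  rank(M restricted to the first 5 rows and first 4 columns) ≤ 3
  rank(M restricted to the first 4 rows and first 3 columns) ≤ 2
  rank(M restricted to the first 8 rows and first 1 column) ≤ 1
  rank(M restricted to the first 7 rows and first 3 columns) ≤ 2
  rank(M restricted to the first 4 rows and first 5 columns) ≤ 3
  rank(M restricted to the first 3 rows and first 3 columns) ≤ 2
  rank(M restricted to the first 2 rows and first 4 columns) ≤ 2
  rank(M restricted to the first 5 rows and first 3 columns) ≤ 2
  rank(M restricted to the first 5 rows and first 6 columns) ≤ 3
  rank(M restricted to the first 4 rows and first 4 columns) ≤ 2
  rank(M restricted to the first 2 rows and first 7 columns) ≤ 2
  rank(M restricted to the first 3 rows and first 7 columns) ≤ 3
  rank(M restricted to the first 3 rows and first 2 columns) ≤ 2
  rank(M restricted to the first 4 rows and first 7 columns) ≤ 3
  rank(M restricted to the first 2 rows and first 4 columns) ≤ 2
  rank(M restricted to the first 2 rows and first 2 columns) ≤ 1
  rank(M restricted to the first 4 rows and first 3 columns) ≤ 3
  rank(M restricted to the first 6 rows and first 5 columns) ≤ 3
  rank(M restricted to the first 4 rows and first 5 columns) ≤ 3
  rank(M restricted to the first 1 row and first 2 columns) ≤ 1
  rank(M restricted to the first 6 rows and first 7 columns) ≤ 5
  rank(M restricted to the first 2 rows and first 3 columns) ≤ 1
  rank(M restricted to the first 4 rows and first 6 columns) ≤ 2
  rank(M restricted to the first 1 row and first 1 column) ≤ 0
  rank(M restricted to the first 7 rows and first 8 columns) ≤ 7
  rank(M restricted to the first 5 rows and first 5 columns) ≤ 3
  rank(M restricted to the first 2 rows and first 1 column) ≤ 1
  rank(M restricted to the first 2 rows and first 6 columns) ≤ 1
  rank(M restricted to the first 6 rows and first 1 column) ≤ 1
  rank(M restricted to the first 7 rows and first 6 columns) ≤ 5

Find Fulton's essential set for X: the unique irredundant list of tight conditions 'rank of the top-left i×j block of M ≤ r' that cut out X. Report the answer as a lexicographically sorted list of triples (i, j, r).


Propagating the 32 rank bounds to every northwest block:

  i=1: 0 | 1 | 1 | 1 | 1 | 1 | 1 | 1
  i=2: 0 | 1 | 1 | 1 | 1 | 1 | 2 | 2
  i=3: 1 | 2 | 2 | 2 | 2 | 2 | 3 | 3
  i=4: 1 | 2 | 2 | 2 | 2 | 2 | 3 | 4
  i=5: 1 | 2 | 2 | 3 | 3 | 3 | 4 | 5
  i=6: 1 | 2 | 2 | 3 | 3 | 4 | 5 | 6
  i=7: 1 | 2 | 2 | 3 | 4 | 5 | 6 | 7
  i=8: 1 | 2 | 3 | 4 | 5 | 6 | 7 | 8

the unique w with this rank table is (2, 7, 1, 8, 4, 6, 5, 3).

Fulton essential set (5 of the 14 Rothe cells):

[(2, 1, 0), (2, 6, 1), (4, 6, 2), (6, 5, 3), (7, 3, 2)]
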